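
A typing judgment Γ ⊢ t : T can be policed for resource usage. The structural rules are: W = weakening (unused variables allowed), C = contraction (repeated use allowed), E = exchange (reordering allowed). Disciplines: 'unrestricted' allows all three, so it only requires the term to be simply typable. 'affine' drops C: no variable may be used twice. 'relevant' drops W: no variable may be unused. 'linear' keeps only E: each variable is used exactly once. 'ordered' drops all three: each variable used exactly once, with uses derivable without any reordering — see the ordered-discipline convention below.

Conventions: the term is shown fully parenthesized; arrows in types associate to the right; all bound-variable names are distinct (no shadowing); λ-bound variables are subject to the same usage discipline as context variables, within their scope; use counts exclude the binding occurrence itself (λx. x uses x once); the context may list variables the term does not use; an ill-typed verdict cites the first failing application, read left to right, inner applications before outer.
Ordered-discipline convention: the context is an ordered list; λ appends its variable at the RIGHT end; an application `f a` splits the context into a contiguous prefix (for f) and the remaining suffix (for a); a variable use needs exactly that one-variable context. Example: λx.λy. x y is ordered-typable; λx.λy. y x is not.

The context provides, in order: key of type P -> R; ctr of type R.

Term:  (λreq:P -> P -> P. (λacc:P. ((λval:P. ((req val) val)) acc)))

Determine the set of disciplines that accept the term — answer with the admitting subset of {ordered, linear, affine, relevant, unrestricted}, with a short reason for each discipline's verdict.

admitted in: unrestricted
counts: key: 0×, ctr: 0×, req (bound): 1×, acc (bound): 1×, val (bound): 2×
order of uses: req, val, val, acc
typing: well-typed at (P -> P -> P) -> P -> P
ordered: ✗, val ×2 used more than once (contraction); needs weakening: key, ctr unused
linear: ✗, val ×2 used more than once (contraction); needs weakening: key, ctr unused
affine: ✗, val ×2 used more than once (contraction)
relevant: ✗, needs weakening: key, ctr unused
unrestricted: ✓, type-checks ((P -> P -> P) -> P -> P) and nothing is barred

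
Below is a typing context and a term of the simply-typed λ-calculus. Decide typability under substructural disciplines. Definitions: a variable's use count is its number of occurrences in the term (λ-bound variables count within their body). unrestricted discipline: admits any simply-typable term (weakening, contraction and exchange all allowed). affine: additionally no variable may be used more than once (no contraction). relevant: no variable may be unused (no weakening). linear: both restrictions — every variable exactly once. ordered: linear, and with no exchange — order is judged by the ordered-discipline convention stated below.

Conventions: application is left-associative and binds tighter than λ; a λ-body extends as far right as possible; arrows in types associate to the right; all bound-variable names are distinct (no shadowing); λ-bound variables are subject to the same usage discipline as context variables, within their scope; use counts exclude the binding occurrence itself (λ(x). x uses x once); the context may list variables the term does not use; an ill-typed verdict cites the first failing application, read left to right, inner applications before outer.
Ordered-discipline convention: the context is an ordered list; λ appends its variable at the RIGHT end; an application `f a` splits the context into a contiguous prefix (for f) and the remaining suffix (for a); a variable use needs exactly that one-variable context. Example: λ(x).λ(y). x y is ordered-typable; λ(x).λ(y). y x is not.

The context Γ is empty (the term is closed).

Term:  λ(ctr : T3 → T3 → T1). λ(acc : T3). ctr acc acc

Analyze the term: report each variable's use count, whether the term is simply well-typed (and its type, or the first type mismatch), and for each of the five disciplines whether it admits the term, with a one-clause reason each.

use counts: ctr [bound]: 1×, acc [bound]: 2×
uses in reading order: ctr, acc, acc
typing: well-typed — term : (T3 → T3 → T1) → T3 → T1
ordered ✗ (acc ×2 used more than once (contraction))
linear ✗ (acc ×2 used more than once (contraction))
affine ✗ (acc ×2 used more than once (contraction))
relevant ✓ (none of ctr, acc goes unused)
unrestricted ✓ (typability at (T3 → T3 → T1) → T3 → T1 is all that's needed)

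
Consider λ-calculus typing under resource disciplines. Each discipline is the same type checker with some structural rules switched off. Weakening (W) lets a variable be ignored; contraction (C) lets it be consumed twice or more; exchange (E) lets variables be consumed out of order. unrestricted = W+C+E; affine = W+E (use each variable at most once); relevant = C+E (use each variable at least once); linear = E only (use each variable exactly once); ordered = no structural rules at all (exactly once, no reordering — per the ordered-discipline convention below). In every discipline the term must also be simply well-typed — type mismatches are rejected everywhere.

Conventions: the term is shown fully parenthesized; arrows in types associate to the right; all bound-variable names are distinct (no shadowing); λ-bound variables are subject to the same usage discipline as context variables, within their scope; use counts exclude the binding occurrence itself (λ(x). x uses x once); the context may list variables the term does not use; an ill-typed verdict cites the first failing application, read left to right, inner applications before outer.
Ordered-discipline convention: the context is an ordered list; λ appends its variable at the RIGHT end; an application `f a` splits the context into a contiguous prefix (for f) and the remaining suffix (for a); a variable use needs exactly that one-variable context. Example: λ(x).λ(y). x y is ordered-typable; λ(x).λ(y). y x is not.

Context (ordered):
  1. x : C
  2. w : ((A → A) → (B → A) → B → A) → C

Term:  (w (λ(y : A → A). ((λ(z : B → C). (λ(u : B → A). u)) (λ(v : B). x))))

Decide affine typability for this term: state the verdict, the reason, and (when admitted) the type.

yes — none of x, w, y, z, u, v used more than once; term : C
use counts: x: 1, w: 1, y [bound]: 0, z [bound]: 0, u [bound]: 1, v [bound]: 0
order of uses: w, u, x
typing: the term checks, with type C
all disciplines: ordered ✗ · linear ✗ · affine ✓ · relevant ✗ · unrestricted ✓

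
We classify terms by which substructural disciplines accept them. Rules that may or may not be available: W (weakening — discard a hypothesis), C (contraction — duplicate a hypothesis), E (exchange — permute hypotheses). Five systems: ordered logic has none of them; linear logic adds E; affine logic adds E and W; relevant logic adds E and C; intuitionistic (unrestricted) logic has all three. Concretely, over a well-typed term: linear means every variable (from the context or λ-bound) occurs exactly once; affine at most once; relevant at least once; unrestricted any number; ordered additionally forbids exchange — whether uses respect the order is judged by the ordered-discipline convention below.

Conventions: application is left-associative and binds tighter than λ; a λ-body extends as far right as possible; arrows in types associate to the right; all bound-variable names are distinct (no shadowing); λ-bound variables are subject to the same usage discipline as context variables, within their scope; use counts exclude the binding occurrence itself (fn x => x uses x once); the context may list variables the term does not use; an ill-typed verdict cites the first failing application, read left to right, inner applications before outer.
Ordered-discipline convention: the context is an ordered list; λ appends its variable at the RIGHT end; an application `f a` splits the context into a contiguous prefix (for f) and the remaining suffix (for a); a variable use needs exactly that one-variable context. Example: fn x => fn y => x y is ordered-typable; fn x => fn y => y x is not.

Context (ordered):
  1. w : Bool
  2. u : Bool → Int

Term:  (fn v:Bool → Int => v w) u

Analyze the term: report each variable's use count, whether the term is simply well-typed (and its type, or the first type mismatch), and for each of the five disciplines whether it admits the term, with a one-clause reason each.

use counts: w ×1, u ×1, v (bound) ×1
left-to-right use order: v, w, u
typing: well-typed — term : Int
ordered: ✗, needs exchange: uses follow v, w, u
linear: ✓, single use per variable (w, u, v)
affine: ✓, at most one use each (w, u, v)
relevant: ✓, w, u, v: all used, weakening unneeded
unrestricted: ✓, typability at Int is all that's needed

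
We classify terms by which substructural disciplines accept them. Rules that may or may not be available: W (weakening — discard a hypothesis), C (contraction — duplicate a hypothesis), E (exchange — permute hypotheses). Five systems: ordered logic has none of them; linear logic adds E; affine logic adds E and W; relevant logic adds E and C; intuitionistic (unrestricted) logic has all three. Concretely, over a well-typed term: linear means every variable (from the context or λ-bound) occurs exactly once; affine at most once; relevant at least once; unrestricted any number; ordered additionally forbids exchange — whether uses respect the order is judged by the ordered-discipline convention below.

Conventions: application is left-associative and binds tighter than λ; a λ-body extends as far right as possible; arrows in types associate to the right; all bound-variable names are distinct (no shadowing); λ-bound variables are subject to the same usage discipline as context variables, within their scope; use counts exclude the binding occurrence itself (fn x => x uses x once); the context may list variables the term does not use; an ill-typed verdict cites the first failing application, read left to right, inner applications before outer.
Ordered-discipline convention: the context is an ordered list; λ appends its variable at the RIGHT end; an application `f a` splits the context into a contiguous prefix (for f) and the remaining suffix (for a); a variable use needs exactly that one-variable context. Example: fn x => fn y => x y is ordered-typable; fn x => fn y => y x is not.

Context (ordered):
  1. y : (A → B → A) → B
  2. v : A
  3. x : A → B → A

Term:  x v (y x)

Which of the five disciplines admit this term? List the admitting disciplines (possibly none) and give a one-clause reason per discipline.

admitting disciplines: relevant, unrestricted
usage: y ×1, v ×1, x ×2
left-to-right use order: x, v, y, x
typing: well-typed — term : A
ordered: ✗, uses contraction: x ×2
linear: ✗, uses contraction: x ×2
affine: ✗, uses contraction: x ×2
relevant: ✓, every one of y, v, x appears
unrestricted: ✓, type-checks (A) and nothing is barred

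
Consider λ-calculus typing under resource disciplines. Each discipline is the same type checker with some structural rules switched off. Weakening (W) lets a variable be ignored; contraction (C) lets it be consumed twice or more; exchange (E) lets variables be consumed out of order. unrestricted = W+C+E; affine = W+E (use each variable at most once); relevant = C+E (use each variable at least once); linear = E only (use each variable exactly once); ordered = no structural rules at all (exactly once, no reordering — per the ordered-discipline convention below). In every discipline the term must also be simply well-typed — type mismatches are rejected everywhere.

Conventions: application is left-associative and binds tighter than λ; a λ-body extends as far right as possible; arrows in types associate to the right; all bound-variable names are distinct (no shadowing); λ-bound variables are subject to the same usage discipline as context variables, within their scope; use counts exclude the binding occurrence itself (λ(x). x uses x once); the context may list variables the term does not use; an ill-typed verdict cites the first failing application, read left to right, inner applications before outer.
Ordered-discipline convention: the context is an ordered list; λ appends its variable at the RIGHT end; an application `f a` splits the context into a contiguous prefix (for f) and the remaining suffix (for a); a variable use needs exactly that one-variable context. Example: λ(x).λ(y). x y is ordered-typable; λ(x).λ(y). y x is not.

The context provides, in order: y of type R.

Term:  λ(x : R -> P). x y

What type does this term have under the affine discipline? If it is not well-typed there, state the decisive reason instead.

term : (R -> P) -> P
usage: y=1, x (bound)=1
uses in reading order: x, y
typing: well-typed — term : (R -> P) -> P
per-discipline verdicts: ordered ✗; linear ✓; affine ✓; relevant ✓; unrestricted ✓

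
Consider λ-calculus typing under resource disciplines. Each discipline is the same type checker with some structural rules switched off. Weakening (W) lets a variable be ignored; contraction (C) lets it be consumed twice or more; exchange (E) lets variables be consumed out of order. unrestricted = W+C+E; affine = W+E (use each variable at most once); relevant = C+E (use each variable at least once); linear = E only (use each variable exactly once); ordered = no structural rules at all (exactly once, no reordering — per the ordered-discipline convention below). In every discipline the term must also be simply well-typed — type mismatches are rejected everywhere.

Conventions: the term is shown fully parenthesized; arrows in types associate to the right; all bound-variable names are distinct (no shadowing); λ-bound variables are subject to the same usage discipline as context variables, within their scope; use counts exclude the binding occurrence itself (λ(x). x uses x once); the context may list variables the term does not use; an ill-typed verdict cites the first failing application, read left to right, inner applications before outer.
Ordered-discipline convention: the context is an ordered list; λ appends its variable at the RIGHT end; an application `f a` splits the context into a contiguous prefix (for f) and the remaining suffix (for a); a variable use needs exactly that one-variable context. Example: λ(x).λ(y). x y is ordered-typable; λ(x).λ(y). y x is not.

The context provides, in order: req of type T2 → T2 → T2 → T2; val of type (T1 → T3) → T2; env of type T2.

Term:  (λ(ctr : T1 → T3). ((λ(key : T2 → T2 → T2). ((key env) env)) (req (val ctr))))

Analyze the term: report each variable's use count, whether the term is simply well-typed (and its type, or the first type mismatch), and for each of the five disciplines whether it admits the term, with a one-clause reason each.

use counts: req: 1; val: 1; env: 2; ctr [bound]: 1; key [bound]: 1
uses in reading order: key, env, env, req, val, ctr
typing: the term checks, with type (T1 → T3) → T2
ordered: ✗, uses contraction: env ×2
linear: ✗, uses contraction: env ×2
affine: ✗, uses contraction: env ×2
relevant: ✓, none of req, val, env, ctr, key goes unused
unrestricted: ✓, well-typed at (T1 → T3) → T2; no restrictions here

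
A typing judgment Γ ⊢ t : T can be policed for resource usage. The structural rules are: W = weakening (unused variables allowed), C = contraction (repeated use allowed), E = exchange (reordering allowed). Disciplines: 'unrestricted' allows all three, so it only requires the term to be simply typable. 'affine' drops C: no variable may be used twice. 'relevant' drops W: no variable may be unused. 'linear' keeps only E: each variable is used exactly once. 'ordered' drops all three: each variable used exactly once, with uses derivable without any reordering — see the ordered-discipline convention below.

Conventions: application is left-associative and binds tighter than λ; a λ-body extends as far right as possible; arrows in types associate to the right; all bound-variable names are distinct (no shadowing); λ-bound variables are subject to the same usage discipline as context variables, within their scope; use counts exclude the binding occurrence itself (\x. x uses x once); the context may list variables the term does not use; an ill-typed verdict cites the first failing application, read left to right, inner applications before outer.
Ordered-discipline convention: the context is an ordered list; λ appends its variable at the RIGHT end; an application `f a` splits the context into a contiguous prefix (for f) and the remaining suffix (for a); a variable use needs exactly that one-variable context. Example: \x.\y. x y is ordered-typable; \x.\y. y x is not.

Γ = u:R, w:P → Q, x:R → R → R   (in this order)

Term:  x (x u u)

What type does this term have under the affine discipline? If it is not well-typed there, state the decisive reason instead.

not well-typed under affine — repeated use of u ×2, x ×2
use counts: u=2, w=0, x=2
order of uses: x, x, u, u
typing: the term checks, with type R → R
across the five disciplines: ordered ✗; linear ✗; affine ✗; relevant ✗; unrestricted ✓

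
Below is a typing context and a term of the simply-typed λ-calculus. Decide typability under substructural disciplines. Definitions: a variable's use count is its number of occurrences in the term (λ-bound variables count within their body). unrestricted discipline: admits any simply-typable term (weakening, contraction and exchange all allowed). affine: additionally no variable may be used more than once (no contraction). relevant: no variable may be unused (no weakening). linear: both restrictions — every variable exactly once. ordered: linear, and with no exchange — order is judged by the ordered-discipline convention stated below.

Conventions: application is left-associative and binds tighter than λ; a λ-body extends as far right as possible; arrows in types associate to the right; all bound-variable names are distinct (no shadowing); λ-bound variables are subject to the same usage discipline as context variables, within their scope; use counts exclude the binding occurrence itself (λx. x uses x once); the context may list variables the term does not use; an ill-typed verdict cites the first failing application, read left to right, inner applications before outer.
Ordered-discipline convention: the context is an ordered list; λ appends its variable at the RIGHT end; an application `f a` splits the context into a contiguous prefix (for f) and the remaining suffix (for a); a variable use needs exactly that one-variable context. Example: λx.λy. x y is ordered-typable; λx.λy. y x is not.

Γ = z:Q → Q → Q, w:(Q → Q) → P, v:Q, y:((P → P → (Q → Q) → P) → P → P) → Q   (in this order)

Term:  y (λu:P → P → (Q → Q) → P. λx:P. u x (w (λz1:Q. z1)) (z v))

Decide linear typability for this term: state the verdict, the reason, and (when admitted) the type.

yes — single use per variable (z, w, v, y, u, x, z1); term : Q
variable uses: z: 1×; w: 1×; v: 1×; y: 1×; u (λ-bound): 1×; x (λ-bound): 1×; z1 (λ-bound): 1×
order of uses: y, u, x, w, z1, z, v
typing: well-typed at Q
across the five disciplines: ordered ✗; linear ✓; affine ✓; relevant ✓; unrestricted ✓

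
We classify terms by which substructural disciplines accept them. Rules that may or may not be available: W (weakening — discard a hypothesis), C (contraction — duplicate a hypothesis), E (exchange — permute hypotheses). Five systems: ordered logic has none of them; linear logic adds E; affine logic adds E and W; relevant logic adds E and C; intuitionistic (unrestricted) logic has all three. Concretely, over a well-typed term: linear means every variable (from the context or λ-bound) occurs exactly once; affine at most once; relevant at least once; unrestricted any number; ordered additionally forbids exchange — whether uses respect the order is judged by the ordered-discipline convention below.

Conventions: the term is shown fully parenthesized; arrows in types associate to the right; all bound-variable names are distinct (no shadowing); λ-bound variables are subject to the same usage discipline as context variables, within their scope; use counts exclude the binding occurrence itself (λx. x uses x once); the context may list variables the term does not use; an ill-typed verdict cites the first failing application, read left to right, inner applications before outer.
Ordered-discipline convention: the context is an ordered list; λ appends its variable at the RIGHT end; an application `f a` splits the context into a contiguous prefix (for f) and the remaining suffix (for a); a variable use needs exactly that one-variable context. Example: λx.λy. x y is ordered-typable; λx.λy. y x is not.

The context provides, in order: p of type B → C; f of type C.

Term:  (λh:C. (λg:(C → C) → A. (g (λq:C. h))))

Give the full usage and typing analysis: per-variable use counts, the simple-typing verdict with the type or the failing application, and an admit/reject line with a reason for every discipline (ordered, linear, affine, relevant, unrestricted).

use counts: p: 0×, f: 0×, h (λ-bound): 1×, g (λ-bound): 1×, q (λ-bound): 0×
uses in reading order: g, h
typing: well-typed — term : C → ((C → C) → A) → A
ordered: ✗, needs weakening: p, f, q unused
linear: ✗, needs weakening: p, f, q unused
affine: ✓, none of p, f, h, g, q used more than once
relevant: ✗, needs weakening: p, f, q unused
unrestricted: ✓, simply typable at C → ((C → C) → A) → A; W, C, E all held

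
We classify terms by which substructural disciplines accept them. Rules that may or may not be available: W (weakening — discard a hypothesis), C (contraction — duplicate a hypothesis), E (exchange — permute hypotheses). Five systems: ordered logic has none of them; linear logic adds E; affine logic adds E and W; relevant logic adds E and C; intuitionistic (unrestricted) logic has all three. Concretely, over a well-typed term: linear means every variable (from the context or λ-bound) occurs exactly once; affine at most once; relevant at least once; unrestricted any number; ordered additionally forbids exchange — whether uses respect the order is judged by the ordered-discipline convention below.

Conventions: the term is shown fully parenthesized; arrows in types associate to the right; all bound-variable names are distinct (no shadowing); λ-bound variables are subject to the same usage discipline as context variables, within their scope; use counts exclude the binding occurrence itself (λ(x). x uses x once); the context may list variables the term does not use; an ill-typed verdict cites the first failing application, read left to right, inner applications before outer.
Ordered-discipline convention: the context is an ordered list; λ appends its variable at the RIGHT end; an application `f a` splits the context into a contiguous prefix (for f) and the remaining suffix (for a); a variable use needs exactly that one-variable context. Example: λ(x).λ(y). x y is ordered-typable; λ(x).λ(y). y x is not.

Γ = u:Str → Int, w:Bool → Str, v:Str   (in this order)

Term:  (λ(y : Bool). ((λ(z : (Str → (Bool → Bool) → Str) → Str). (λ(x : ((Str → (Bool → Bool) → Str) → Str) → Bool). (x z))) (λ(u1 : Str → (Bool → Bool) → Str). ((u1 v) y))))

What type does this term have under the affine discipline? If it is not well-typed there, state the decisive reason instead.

not well-typed under affine — not simply typable
use counts: u=0, w=0, v=1, y [bound]=1, z [bound]=1, x [bound]=1, u1 [bound]=1
order of uses: x, z, u1, v, y
typing: ill-typed: a function awaiting Bool → Bool gets Bool
per-discipline verdicts: ordered ✗, linear ✗, affine ✗, relevant ✗, unrestricted ✗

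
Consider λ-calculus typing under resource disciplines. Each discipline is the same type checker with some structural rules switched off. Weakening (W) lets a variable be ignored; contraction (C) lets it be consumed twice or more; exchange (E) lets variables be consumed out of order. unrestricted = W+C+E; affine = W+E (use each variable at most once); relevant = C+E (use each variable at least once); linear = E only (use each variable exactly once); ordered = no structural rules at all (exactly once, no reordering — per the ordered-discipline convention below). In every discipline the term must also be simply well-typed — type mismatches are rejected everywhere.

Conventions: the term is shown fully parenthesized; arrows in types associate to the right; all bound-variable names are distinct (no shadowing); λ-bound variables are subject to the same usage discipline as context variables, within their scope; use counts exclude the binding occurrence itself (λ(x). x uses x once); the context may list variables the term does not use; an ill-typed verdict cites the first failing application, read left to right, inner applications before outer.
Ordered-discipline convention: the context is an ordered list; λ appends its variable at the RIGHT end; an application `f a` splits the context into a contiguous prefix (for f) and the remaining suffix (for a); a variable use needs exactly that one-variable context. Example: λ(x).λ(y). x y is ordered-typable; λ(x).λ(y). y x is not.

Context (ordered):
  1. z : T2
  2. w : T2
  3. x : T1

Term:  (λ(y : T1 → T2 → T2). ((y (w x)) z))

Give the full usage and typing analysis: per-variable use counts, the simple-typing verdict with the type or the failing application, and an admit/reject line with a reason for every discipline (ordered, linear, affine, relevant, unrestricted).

usage: z ×1; w ×1; x ×1; y (bound) ×1
order of uses: y, w, x, z
typing: ill-typed: applying a non-function (T2)
ordered ✗ (the type mismatch rejects it)
linear ✗ (not simply typable)
affine ✗ (fails simple typing)
relevant ✗ (a type mismatch blocks all five)
unrestricted ✗ (the type mismatch rejects it)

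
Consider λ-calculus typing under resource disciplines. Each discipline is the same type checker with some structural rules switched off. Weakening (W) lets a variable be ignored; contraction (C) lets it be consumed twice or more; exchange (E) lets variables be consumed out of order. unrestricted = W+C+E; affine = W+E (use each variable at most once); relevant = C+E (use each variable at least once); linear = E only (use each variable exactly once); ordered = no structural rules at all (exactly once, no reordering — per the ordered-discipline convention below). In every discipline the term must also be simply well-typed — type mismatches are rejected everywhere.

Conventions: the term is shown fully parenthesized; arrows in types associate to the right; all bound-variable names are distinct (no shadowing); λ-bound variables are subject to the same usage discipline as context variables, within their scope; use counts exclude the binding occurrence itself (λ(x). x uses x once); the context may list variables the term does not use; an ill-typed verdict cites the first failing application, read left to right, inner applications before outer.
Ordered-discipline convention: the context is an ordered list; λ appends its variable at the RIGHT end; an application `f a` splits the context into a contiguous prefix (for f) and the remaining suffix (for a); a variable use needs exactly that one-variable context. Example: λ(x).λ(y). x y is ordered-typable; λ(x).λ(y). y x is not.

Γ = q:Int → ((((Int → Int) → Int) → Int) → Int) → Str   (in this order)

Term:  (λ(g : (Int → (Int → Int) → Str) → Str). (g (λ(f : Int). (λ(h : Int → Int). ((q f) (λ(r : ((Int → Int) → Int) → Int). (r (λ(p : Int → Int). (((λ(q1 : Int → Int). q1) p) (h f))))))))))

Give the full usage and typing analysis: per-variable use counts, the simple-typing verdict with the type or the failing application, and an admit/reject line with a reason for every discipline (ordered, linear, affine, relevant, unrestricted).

usage: q ×1; g (bound) ×1; f (bound) ×2; h (bound) ×1; r (bound) ×1; p (bound) ×1; q1 (bound) ×1
use order (left to right): g, q, f, r, q1, p, h, f
typing: ✓ — ((Int → (Int → Int) → Str) → Str) → Str
ordered ✗ (f ×2 used more than once (contraction))
linear ✗ (f ×2 used more than once (contraction))
affine ✗ (f ×2 used more than once (contraction))
relevant ✓ (none of q, g, f, h, r, p, q1 goes unused)
unrestricted ✓ (well-typed at ((Int → (Int → Int) → Str) → Str) → Str; no restrictions here)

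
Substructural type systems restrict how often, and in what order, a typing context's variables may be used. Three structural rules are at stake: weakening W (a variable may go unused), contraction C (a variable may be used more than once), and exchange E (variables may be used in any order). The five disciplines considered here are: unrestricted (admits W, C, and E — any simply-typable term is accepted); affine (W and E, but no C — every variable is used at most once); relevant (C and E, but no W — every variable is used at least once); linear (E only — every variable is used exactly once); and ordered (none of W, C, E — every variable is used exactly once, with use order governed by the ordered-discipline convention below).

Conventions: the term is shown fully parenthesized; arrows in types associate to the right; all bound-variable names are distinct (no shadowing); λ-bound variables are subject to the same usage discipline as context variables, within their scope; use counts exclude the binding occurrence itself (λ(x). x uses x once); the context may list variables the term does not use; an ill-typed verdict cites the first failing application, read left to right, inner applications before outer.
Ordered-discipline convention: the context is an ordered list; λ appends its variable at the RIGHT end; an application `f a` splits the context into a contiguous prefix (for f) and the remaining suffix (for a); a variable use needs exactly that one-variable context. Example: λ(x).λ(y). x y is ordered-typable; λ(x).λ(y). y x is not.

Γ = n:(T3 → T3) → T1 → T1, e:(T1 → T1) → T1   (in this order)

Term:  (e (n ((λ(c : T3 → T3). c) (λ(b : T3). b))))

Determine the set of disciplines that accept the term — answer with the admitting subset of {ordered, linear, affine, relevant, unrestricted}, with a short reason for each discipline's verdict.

admitted in: linear, affine, relevant, unrestricted
variable uses: n ×1; e ×1; c (bound) ×1; b (bound) ×1
left-to-right use order: e, n, c, b
typing: well-typed at T1
ordered: ✗, no contiguous prefix/suffix split fits e, n, c, b
linear: ✓, single use per variable (n, e, c, b)
affine: ✓, at most one use each (n, e, c, b)
relevant: ✓, every one of n, e, c, b appears
unrestricted: ✓, simply typable at T1; W, C, E all held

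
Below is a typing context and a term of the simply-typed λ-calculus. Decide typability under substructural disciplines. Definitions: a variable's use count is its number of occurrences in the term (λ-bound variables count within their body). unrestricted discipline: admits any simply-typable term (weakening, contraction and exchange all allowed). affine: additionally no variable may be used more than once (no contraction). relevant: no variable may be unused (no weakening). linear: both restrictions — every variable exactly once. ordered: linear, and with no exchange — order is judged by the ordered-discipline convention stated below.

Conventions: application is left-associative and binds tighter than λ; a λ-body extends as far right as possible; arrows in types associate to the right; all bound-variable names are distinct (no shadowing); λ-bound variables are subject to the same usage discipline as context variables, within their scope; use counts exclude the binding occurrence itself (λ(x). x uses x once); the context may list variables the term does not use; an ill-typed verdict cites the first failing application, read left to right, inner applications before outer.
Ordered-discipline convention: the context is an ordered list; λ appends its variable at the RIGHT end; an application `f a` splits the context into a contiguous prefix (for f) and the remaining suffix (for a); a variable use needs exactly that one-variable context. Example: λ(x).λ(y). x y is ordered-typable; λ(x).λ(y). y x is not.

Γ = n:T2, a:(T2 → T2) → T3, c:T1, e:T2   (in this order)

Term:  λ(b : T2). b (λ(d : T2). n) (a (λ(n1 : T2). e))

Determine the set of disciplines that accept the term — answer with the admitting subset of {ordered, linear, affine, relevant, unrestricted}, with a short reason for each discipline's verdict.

admitted in: none
counts: n: 1; a: 1; c: 0; e: 1; b [bound]: 1; d [bound]: 0; n1 [bound]: 0
order of uses: b, n, a, e
typing: ill-typed: can't apply a value of type T2
ordered ✗ (not simply typable)
linear ✗ (fails simple typing)
affine ✗ (a type mismatch blocks all five)
relevant ✗ (the type mismatch rejects it)
unrestricted ✗ (not simply typable)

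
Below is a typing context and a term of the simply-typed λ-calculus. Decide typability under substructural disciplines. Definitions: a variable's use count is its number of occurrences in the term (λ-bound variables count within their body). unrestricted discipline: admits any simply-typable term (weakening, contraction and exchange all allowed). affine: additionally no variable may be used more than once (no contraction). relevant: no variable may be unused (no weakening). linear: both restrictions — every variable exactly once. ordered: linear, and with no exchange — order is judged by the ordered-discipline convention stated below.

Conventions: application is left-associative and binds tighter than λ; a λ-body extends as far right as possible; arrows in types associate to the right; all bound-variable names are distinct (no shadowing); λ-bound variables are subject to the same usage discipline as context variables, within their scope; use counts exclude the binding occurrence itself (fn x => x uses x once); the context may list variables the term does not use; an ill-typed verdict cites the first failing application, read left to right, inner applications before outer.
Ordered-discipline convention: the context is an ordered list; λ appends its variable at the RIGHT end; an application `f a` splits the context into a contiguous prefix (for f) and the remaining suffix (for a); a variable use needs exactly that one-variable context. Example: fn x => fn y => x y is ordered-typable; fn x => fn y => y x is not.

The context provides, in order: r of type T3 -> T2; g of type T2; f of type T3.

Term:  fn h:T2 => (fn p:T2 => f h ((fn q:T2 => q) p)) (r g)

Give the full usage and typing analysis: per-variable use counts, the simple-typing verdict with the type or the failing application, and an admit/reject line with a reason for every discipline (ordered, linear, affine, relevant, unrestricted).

variable uses: r: 1×, g: 1×, f: 1×, h (λ-bound): 1×, p (λ-bound): 1×, q (λ-bound): 1×
order of uses: f, h, q, p, r, g
typing: ill-typed: non-function type T3 applied to an argument
ordered: ✗, not simply typable
linear: ✗, fails simple typing
affine: ✗, a type mismatch blocks all five
relevant: ✗, the type mismatch rejects it
unrestricted: ✗, not simply typable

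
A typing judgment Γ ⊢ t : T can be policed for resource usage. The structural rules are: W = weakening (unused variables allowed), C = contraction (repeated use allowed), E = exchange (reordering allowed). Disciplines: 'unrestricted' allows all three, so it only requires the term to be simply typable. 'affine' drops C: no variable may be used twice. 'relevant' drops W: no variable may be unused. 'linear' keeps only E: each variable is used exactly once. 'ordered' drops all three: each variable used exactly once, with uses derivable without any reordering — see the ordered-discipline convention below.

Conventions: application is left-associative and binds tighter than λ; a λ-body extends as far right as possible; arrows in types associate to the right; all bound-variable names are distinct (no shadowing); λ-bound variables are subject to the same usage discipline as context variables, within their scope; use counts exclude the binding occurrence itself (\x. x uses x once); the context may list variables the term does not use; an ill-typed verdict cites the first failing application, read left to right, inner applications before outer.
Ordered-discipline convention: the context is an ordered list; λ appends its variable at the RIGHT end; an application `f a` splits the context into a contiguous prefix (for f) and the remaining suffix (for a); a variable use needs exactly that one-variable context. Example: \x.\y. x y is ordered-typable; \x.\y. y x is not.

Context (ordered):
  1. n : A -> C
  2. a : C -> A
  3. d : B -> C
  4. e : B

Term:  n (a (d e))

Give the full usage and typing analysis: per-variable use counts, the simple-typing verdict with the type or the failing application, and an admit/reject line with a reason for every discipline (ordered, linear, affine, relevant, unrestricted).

variable uses: n=1, a=1, d=1, e=1
use order (left to right): n, a, d, e
typing: the term checks, with type C
ordered: ✓, single-use (n, a, d, e), ordered derivation ok
linear: ✓, n, a, d, e: one use apiece
affine: ✓, no duplicate uses among n, a, d, e
relevant: ✓, none of n, a, d, e goes unused
unrestricted: ✓, simply typable at C; W, C, E all held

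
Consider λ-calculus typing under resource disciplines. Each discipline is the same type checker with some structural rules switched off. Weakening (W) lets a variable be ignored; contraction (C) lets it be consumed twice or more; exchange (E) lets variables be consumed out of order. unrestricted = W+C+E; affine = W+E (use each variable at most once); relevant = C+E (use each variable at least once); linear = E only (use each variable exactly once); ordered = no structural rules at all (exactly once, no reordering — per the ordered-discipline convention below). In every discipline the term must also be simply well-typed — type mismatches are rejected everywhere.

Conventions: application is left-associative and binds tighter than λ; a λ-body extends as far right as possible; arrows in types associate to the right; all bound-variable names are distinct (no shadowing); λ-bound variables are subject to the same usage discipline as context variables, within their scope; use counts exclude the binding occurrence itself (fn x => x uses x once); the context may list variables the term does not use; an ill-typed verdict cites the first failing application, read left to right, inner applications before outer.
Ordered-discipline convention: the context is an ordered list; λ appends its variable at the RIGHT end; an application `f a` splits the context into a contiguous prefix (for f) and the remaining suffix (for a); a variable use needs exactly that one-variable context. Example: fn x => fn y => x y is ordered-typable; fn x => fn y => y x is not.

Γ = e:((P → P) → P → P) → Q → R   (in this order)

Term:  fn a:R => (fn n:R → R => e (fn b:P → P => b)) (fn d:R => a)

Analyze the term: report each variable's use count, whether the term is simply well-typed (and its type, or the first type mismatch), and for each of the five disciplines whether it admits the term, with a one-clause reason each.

usage: e: 1; a [bound]: 1; n [bound]: 0; b [bound]: 1; d [bound]: 0
uses in reading order: e, b, a
typing: well-typed at R → Q → R
ordered: ✗, n, d never used (weakening)
linear: ✗, n, d never used (weakening)
affine: ✓, no duplicate uses among e, a, n, b, d
relevant: ✗, n, d never used (weakening)
unrestricted: ✓, type-checks (R → Q → R) and nothing is barred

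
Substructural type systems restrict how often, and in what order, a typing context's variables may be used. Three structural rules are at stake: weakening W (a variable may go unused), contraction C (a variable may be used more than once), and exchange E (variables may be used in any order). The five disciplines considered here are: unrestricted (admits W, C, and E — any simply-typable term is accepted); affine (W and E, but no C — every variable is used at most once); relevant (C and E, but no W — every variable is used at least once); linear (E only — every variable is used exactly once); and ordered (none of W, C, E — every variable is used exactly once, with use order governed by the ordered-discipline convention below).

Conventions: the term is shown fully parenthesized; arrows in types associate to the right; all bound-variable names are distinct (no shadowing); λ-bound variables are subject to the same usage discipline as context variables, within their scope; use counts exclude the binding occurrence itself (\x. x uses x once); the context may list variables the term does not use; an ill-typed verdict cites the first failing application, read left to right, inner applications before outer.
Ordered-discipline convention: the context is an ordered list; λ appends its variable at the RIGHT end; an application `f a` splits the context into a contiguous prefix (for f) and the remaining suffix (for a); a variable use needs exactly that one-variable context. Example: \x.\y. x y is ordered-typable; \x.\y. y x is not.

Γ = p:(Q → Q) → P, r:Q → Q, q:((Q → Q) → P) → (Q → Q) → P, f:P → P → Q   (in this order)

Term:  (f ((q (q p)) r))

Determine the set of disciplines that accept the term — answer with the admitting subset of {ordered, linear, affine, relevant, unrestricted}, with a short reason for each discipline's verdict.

accepted by: relevant, unrestricted
usage: p ×1, r ×1, q ×2, f ×1
uses in reading order: f, q, q, p, r
typing: well-typed at P → Q
ordered ✗ (uses contraction: q ×2)
linear ✗ (uses contraction: q ×2)
affine ✗ (uses contraction: q ×2)
relevant ✓ (p, r, q, f: all used, weakening unneeded)
unrestricted ✓ (typability at P → Q is all that's needed)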